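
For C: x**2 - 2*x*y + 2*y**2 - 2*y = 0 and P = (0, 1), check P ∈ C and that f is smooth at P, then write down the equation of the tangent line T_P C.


Tangent line at P: -2*x + 2*y - 2 = 0.

Step 1: f(0, 1) = 0, so P lies on C.
Step 2: partial derivatives
  f_x(x, y) = 2*x - 2*y, f_y(x, y) = -2*x + 4*y - 2.
  f_x(P) = -2, f_y(P) = 2 (gradient nonzero, so P is smooth).
Step 3: tangent line at P: -2·(x − 0) + 2·(y − 1) = 0.
Expanding: -2*x + 2*y - 2 = 0.


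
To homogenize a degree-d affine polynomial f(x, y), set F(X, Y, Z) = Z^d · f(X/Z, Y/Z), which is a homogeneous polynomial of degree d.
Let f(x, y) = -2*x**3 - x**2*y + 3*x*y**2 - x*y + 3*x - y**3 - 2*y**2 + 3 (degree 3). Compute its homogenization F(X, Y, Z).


F(X, Y, Z) = -2*X**3 - X**2*Y + 3*X*Y**2 - X*Y*Z + 3*X*Z**2 - Y**3 - 2*Y**2*Z + 3*Z**3

deg(f) = 3.
Substitute x = X/Z, y = Y/Z into f, then multiply by Z^3.
  monomial -2·x^3·y^0 ↦ -2·X^3·Y^0·Z^0.
  monomial -1·x^2·y^1 ↦ -1·X^2·Y^1·Z^0.
  monomial 3·x^1·y^2 ↦ 3·X^1·Y^2·Z^0.
  monomial -1·x^1·y^1 ↦ -1·X^1·Y^1·Z^1.
  monomial 3·x^1·y^0 ↦ 3·X^1·Y^0·Z^2.
  monomial -1·x^0·y^3 ↦ -1·X^0·Y^3·Z^0.
  monomial -2·x^0·y^2 ↦ -2·X^0·Y^2·Z^1.
  monomial 3·x^0·y^0 ↦ 3·X^0·Y^0·Z^3.
Collecting: F(X, Y, Z) = -2*X**3 - X**2*Y + 3*X*Y**2 - X*Y*Z + 3*X*Z**2 - Y**3 - 2*Y**2*Z + 3*Z**3.


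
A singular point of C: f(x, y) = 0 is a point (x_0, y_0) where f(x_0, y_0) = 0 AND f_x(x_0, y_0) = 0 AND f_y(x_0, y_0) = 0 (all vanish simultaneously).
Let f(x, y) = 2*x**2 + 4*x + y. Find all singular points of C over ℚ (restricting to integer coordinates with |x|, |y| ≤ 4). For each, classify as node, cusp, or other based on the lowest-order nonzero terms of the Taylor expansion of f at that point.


No singular points in the scanned grid; C is smooth there.

Compute partial derivatives:
  f_x = 4*x + 4.
  f_y = 1.
f_y = 1 is a nonzero constant, so f_y never vanishes: no point (x, y) can satisfy f = f_x = f_y = 0. In particular no (x, y) ∈ {−4, ..., 4}² is singular; the curve is smooth.


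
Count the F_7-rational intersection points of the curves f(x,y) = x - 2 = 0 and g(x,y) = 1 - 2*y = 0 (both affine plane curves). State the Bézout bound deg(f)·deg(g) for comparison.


Common zeros: {(2, 4)}; count = 1; Bézout bound = 1.

deg(f) = 1, deg(g) = 1, so Bézout bound = 1.
Scan x ∈ F_7. For each x, list the y ∈ F_7 with f(x, y) ≡ 0 and those with g(x, y) ≡ 0 (mod 7); the common zeros in that column are the intersection.
  x = 0: f ≡ 0 at y ∈ ∅; g ≡ 0 at y ∈ {4}; common: ∅.
  x = 1: f ≡ 0 at y ∈ ∅; g ≡ 0 at y ∈ {4}; common: ∅.
  x = 2: f ≡ 0 at y ∈ {0, 1, 2, 3, 4, 5, 6}; g ≡ 0 at y ∈ {4}; common: {4}.
  x = 3: f ≡ 0 at y ∈ ∅; g ≡ 0 at y ∈ {4}; common: ∅.
  x = 4: f ≡ 0 at y ∈ ∅; g ≡ 0 at y ∈ {4}; common: ∅.
  x = 5: f ≡ 0 at y ∈ ∅; g ≡ 0 at y ∈ {4}; common: ∅.
  x = 6: f ≡ 0 at y ∈ ∅; g ≡ 0 at y ∈ {4}; common: ∅.
Collecting: common zeros = {(2, 4)}, so the count is 1.
Comparison with the Bézout bound: 1 ≤ 1 = deg(f)·deg(g), as expected for curves with no common component (the bound is attained).


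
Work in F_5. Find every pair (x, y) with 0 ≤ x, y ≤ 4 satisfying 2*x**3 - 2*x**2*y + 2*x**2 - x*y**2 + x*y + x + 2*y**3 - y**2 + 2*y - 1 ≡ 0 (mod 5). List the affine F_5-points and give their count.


Affine F_5-points: {(0, 2), (0, 3), (1, 1), (2, 0), (2, 1), (2, 3)}; count = 6.

For each of the 25 pairs (x, y) ∈ F_5², evaluate f(x, y) mod 5. Record the zeros.
  x = 0: [0↦4, 1↦2, 2↦0, 3↦0, 4↦4]  zeros at y ∈ {2, 3}
  x = 1: [0↦4, 1↦0, 2↦4, 3↦3, 4↦4]  zeros at y ∈ {1}
  x = 2: [0↦0, 1↦0, 2↦1, 3↦0, 4↦4]  zeros at y ∈ {0, 1, 3}
  x = 3: [0↦4, 1↦4, 2↦3, 3↦3, 4↦1]  zeros at y ∈ ∅
  x = 4: [0↦3, 1↦4, 2↦2, 3↦4, 4↦2]  zeros at y ∈ ∅
Collecting zeros: affine points = {(0, 2), (0, 3), (1, 1), (2, 0), (2, 1), (2, 3)}.
Total count |C(F_5)_aff| = 6.


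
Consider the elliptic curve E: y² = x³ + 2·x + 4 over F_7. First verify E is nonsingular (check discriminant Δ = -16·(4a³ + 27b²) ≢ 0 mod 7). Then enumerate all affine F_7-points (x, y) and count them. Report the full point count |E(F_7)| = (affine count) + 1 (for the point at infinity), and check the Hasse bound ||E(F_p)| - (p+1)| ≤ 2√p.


Affine points = {(0, 2), (0, 5), (1, 0), (2, 3), (2, 4), (3, 3), (3, 4), (6, 1), (6, 6)}; affine count = 9; |E(F_7)| = 10.

Discriminant check: Δ ∝ 4a³ + 27b² = 4·2³ + 27·4² = 4·8 + 27·16 ≡ 2 (mod 7). Nonzero ⇒ E is nonsingular.
For each x ∈ F_7, compute rhs = x³ + 2·x + 4 mod 7, then count y ∈ F_7 with y² ≡ rhs.
  x = 0: rhs = 4, matching y values: 2, 5 (2 points).
  x = 1: rhs = 0, matching y values: 0 (1 points).
  x = 2: rhs = 2, matching y values: 3, 4 (2 points).
  x = 3: rhs = 2, matching y values: 3, 4 (2 points).
  x = 4: rhs = 6, matching y values: none (0 points).
  x = 5: rhs = 6, matching y values: none (0 points).
  x = 6: rhs = 1, matching y values: 1, 6 (2 points).
Total affine count: 9.
Full point count |E(F_7)| = 9 + 1 = 10.
Hasse bound: |10 − (7+1)| = |2| = 2 ≤ 2√7 ≈ 5.2915 ✓.


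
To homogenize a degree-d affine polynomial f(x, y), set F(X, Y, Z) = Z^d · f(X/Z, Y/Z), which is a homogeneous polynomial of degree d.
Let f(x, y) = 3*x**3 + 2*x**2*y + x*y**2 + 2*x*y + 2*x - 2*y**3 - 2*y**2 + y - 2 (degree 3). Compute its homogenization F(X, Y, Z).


F(X, Y, Z) = 3*X**3 + 2*X**2*Y + X*Y**2 + 2*X*Y*Z + 2*X*Z**2 - 2*Y**3 - 2*Y**2*Z + Y*Z**2 - 2*Z**3

deg(f) = 3.
Substitute x = X/Z, y = Y/Z into f, then multiply by Z^3.
  monomial 3·x^3·y^0 ↦ 3·X^3·Y^0·Z^0.
  monomial 2·x^2·y^1 ↦ 2·X^2·Y^1·Z^0.
  monomial 1·x^1·y^2 ↦ 1·X^1·Y^2·Z^0.
  monomial 2·x^1·y^1 ↦ 2·X^1·Y^1·Z^1.
  monomial 2·x^1·y^0 ↦ 2·X^1·Y^0·Z^2.
  monomial -2·x^0·y^3 ↦ -2·X^0·Y^3·Z^0.
  monomial -2·x^0·y^2 ↦ -2·X^0·Y^2·Z^1.
  monomial 1·x^0·y^1 ↦ 1·X^0·Y^1·Z^2.
  monomial -2·x^0·y^0 ↦ -2·X^0·Y^0·Z^3.
Collecting: F(X, Y, Z) = 3*X**3 + 2*X**2*Y + X*Y**2 + 2*X*Y*Z + 2*X*Z**2 - 2*Y**3 - 2*Y**2*Z + Y*Z**2 - 2*Z**3.


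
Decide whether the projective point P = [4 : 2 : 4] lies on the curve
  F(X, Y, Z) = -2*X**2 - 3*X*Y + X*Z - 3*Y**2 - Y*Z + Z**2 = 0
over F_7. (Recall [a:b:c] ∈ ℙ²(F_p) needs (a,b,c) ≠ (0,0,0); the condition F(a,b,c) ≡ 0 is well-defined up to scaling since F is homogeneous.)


F(4,2,4) ≡ 5 (mod 7); P is NOT on the curve.

Evaluate F(4, 2, 4) term-by-term (mod 7).
  -2*X**2 ↦ -2·16·1·1 = -32
  -3*X*Y ↦ -3·4·2·1 = -24
  X*Z ↦ 1·4·1·4 = 16
  -3*Y**2 ↦ -3·1·4·1 = -12
  -Y*Z ↦ -1·1·2·4 = -8
  Z**2 ↦ 1·1·1·16 = 16
Sum: F(4, 2, 4) = (-32) + (-24) + (16) + (-12) + (-8) + (16) = -44.
Reducing mod 7: -44 ≡ 5 (mod 7).
Since F(a, b, c) ≡ 5 ≠ 0 (mod 7), P does NOT lie on the curve.


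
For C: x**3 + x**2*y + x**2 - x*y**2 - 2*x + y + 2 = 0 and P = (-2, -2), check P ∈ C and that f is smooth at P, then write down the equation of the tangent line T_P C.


Tangent line at P: 10*x - 3*y + 14 = 0.

Step 1: f(-2, -2) = 0, so P lies on C.
Step 2: partial derivatives
  f_x(x, y) = 3*x**2 + 2*x*y + 2*x - y**2 - 2, f_y(x, y) = x**2 - 2*x*y + 1.
  f_x(P) = 10, f_y(P) = -3 (gradient nonzero, so P is smooth).
Step 3: tangent line at P: 10·(x − -2) + -3·(y − -2) = 0.
Expanding: 10*x - 3*y + 14 = 0.


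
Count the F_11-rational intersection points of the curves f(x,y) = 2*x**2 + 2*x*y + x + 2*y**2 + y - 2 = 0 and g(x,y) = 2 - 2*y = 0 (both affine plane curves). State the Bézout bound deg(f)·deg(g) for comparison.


Common zeros: {(5, 1), (10, 1)}; count = 2; Bézout bound = 2.

deg(f) = 2, deg(g) = 1, so Bézout bound = 2.
Scan x ∈ F_11. For each x, list the y ∈ F_11 with f(x, y) ≡ 0 and those with g(x, y) ≡ 0 (mod 11); the common zeros in that column are the intersection.
  x = 0: f ≡ 0 at y ∈ ∅; g ≡ 0 at y ∈ {1}; common: ∅.
  x = 1: f ≡ 0 at y ∈ {5, 10}; g ≡ 0 at y ∈ {1}; common: ∅.
  x = 2: f ≡ 0 at y ∈ {6, 8}; g ≡ 0 at y ∈ {1}; common: ∅.
  x = 3: f ≡ 0 at y ∈ ∅; g ≡ 0 at y ∈ {1}; common: ∅.
  x = 4: f ≡ 0 at y ∈ ∅; g ≡ 0 at y ∈ {1}; common: ∅.
  x = 5: f ≡ 0 at y ∈ {1, 10}; g ≡ 0 at y ∈ {1}; common: {1}.
  x = 6: f ≡ 0 at y ∈ {2, 8}; g ≡ 0 at y ∈ {1}; common: ∅.
  x = 7: f ≡ 0 at y ∈ ∅; g ≡ 0 at y ∈ {1}; common: ∅.
  x = 8: f ≡ 0 at y ∈ {2, 6}; g ≡ 0 at y ∈ {1}; common: ∅.
  x = 9: f ≡ 0 at y ∈ ∅; g ≡ 0 at y ∈ {1}; common: ∅.
  x = 10: f ≡ 0 at y ∈ {1, 5}; g ≡ 0 at y ∈ {1}; common: {1}.
Collecting: common zeros = {(5, 1), (10, 1)}, so the count is 2.
Comparison with the Bézout bound: 2 ≤ 2 = deg(f)·deg(g), as expected for curves with no common component (the bound is attained).


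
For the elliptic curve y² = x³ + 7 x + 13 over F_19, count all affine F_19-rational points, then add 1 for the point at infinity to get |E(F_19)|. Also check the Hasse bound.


Affine points = {(2, 4), (2, 15), (3, 2), (3, 17), (6, 9), (6, 10), (7, 5), (7, 14), (8, 7), (8, 12), (9, 8), (9, 11), (10, 0), (12, 1), (12, 18), (14, 9), (14, 10), (15, 4), (15, 15), (18, 9), (18, 10)}; affine count = 21; |E(F_19)| = 22.

Discriminant check: Δ ∝ 4a³ + 27b² = 4·7³ + 27·13² = 4·343 + 27·169 ≡ 7 (mod 19). Nonzero ⇒ E is nonsingular.
For each x ∈ F_19, compute rhs = x³ + 7·x + 13 mod 19, then count y ∈ F_19 with y² ≡ rhs.
  x = 0: rhs = 13, matching y values: none (0 points).
  x = 1: rhs = 2, matching y values: none (0 points).
  x = 2: rhs = 16, matching y values: 4, 15 (2 points).
  x = 3: rhs = 4, matching y values: 2, 17 (2 points).
  x = 4: rhs = 10, matching y values: none (0 points).
  x = 5: rhs = 2, matching y values: none (0 points).
  x = 6: rhs = 5, matching y values: 9, 10 (2 points).
  x = 7: rhs = 6, matching y values: 5, 14 (2 points).
  x = 8: rhs = 11, matching y values: 7, 12 (2 points).
  x = 9: rhs = 7, matching y values: 8, 11 (2 points).
  x = 10: rhs = 0, matching y values: 0 (1 points).
  x = 11: rhs = 15, matching y values: none (0 points).
  x = 12: rhs = 1, matching y values: 1, 18 (2 points).
  x = 13: rhs = 2, matching y values: none (0 points).
  x = 14: rhs = 5, matching y values: 9, 10 (2 points).
  x = 15: rhs = 16, matching y values: 4, 15 (2 points).
  x = 16: rhs = 3, matching y values: none (0 points).
  x = 17: rhs = 10, matching y values: none (0 points).
  x = 18: rhs = 5, matching y values: 9, 10 (2 points).
Total affine count: 21.
Full point count |E(F_19)| = 21 + 1 = 22.
Hasse bound: |22 − (19+1)| = |2| = 2 ≤ 2√19 ≈ 8.7178 ✓.


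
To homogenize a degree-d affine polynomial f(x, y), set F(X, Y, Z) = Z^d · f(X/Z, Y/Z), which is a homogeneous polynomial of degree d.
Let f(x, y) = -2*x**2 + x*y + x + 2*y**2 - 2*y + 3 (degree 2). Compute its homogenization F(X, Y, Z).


F(X, Y, Z) = -2*X**2 + X*Y + X*Z + 2*Y**2 - 2*Y*Z + 3*Z**2

deg(f) = 2.
Substitute x = X/Z, y = Y/Z into f, then multiply by Z^2.
  monomial -2·x^2·y^0 ↦ -2·X^2·Y^0·Z^0.
  monomial 1·x^1·y^1 ↦ 1·X^1·Y^1·Z^0.
  monomial 1·x^1·y^0 ↦ 1·X^1·Y^0·Z^1.
  monomial 2·x^0·y^2 ↦ 2·X^0·Y^2·Z^0.
  monomial -2·x^0·y^1 ↦ -2·X^0·Y^1·Z^1.
  monomial 3·x^0·y^0 ↦ 3·X^0·Y^0·Z^2.
Collecting: F(X, Y, Z) = -2*X**2 + X*Y + X*Z + 2*Y**2 - 2*Y*Z + 3*Z**2.


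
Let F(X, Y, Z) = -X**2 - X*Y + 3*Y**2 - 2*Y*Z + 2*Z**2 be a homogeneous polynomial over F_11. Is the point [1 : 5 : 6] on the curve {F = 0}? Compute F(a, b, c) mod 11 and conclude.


F(1,5,6) ≡ 4 (mod 11); P is NOT on the curve.

Evaluate F(1, 5, 6) term-by-term (mod 11).
  -X**2 ↦ -1·1·1·1 = -1
  -X*Y ↦ -1·1·5·1 = -5
  3*Y**2 ↦ 3·1·25·1 = 75
  -2*Y*Z ↦ -2·1·5·6 = -60
  2*Z**2 ↦ 2·1·1·36 = 72
Sum: F(1, 5, 6) = (-1) + (-5) + (75) + (-60) + (72) = 81.
Reducing mod 11: 81 ≡ 4 (mod 11).
Since F(a, b, c) ≡ 4 ≠ 0 (mod 11), P does NOT lie on the curve.


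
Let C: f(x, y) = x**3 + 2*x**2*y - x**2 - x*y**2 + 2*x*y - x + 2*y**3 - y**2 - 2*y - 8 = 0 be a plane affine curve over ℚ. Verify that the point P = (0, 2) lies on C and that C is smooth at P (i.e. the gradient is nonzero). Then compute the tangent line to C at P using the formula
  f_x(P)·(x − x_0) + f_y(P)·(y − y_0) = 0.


Tangent line at P: -x + 18*y - 36 = 0.

Step 1: f(0, 2) = 0, so P lies on C.
Step 2: partial derivatives
  f_x(x, y) = 3*x**2 + 4*x*y - 2*x - y**2 + 2*y - 1, f_y(x, y) = 2*x**2 - 2*x*y + 2*x + 6*y**2 - 2*y - 2.
  f_x(P) = -1, f_y(P) = 18 (gradient nonzero, so P is smooth).
Step 3: tangent line at P: -1·(x − 0) + 18·(y − 2) = 0.
Expanding: -x + 18*y - 36 = 0.


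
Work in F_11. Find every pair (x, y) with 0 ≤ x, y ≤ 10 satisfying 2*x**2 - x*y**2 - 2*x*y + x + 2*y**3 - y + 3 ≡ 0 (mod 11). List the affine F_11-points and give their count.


Affine F_11-points: {(0, 6), (0, 7), (0, 9), (2, 2), (2, 8), (5, 1), (5, 9), (7, 1), (7, 2), (7, 6), (9, 7), (10, 8)}; count = 12.

For each of the 121 pairs (x, y) ∈ F_11², evaluate f(x, y) mod 11. Record the zeros.
  x = 0: [0↦3, 1↦4, 2↦6, 3↦10, 4↦6, 5↦6, 6↦0, 7↦0, 8↦7, 9↦0, 10↦2]  zeros at y ∈ {6, 7, 9}
  x = 1: [0↦6, 1↦4, 2↦1, 3↦9, 4↦7, 5↦7, 6↦10, 7↦6, 8↦7, 9↦3, 10↦6]  zeros at y ∈ ∅
  x = 2: [0↦2, 1↦8, 2↦0, 3↦1, 4↦1, 5↦1, 6↦2, 7↦5, 8↦0, 9↦10, 10↦3]  zeros at y ∈ {2, 8}
  x = 3: [0↦2, 1↦5, 2↦3, 3↦8, 4↦10, 5↦10, 6↦9, 7↦8, 8↦8, 9↦10, 10↦4]  zeros at y ∈ ∅
  x = 4: [0↦6, 1↦6, 2↦10, 3↦8, 4↦1, 5↦1, 6↦9, 7↦4, 8↦9, 9↦3, 10↦9]  zeros at y ∈ ∅
  x = 5: [0↦3, 1↦0, 2↦10, 3↦1, 4↦7, 5↦7, 6↦2, 7↦4, 8↦3, 9↦0, 10↦7]  zeros at y ∈ {1, 9}
  x = 6: [0↦4, 1↦9, 2↦3, 3↦9, 4↦6, 5↦6, 6↦10, 7↦8, 8↦1, 9↦1, 10↦9]  zeros at y ∈ ∅
  x = 7: [0↦9, 1↦0, 2↦0, 3↦10, 4↦9, 5↦9, 6↦0, 7↦5, 8↦3, 9↦6, 10↦4]  zeros at y ∈ {1, 2, 6}
  x = 8: [0↦7, 1↦6, 2↦1, 3↦4, 4↦5, 5↦5, 6↦5, 7↦6, 8↦9, 9↦4, 10↦3]  zeros at y ∈ ∅
  x = 9: [0↦9, 1↦5, 2↦6, 3↦2, 4↦5, 5↦5, 6↦3, 7↦0, 8↦8, 9↦6, 10↦6]  zeros at y ∈ {7}
  x = 10: [0↦4, 1↦8, 2↦4, 3↦4, 4↦9, 5↦9, 6↦5, 7↦9, 8↦0, 9↦1, 10↦2]  zeros at y ∈ {8}
Collecting zeros: affine points = {(0, 6), (0, 7), (0, 9), (2, 2), (2, 8), (5, 1), (5, 9), (7, 1), (7, 2), (7, 6), (9, 7), (10, 8)}.
Total count |C(F_11)_aff| = 12.


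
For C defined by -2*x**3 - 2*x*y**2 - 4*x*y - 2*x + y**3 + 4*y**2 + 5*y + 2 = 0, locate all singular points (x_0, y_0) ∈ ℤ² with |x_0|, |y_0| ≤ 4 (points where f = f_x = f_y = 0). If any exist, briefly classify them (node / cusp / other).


Singular points: {(0, -1)}; classification: cusp.

Compute partial derivatives:
  f_x = -6*x**2 - 2*y**2 - 4*y - 2.
  f_y = -4*x*y - 4*x + 3*y**2 + 8*y + 5.
Scan x_0 ∈ {−4, ..., 4}. For each x_0, f_y(x_0, y) is a polynomial in y; find its integer roots y ∈ {−4, ..., 4}, then test f_x and f at those candidates.
  x = -4: f_y(-4, y) = 3*y**2 + 24*y + 21; vanishes at y ∈ {-1}. (-4, -1): f_x = -96 ≠ 0.
  x = -3: f_y(-3, y) = 3*y**2 + 20*y + 17; vanishes at y ∈ {-1}. (-3, -1): f_x = -54 ≠ 0.
  x = -2: f_y(-2, y) = 3*y**2 + 16*y + 13; vanishes at y ∈ {-1}. (-2, -1): f_x = -24 ≠ 0.
  x = -1: f_y(-1, y) = 3*y**2 + 12*y + 9; vanishes at y ∈ {-3, -1}. (-1, -3): f_x = -14 ≠ 0; (-1, -1): f_x = -6 ≠ 0.
  x = 0: f_y(0, y) = 3*y**2 + 8*y + 5; vanishes at y ∈ {-1}. (0, -1): f_x = 0, f = 0 — SINGULAR.
  x = 1: f_y(1, y) = 3*y**2 + 4*y + 1; vanishes at y ∈ {-1}. (1, -1): f_x = -6 ≠ 0.
  x = 2: f_y(2, y) = 3*y**2 - 3; vanishes at y ∈ {-1, 1}. (2, -1): f_x = -24 ≠ 0; (2, 1): f_x = -32 ≠ 0.
  x = 3: f_y(3, y) = 3*y**2 - 4*y - 7; vanishes at y ∈ {-1}. (3, -1): f_x = -54 ≠ 0.
  x = 4: f_y(4, y) = 3*y**2 - 8*y - 11; vanishes at y ∈ {-1}. (4, -1): f_x = -96 ≠ 0.
Only singular point on the grid: (0, -1).
Classify: substitute x = 0 + u, y = -1 + v and expand: f = -2*u**3 - 2*u*v**2 + v**3 + v**2.
No constant or linear terms (consistent with a singular point). Quadratic part: v**2. Cubic part: -2*u**3 - 2*u*v**2 + v**3.
The quadratic part v**2 is a perfect square, so there is a single (double) tangent line v = 0, i.e. y = -1. Restricting the cubic part to that line (v = 0) leaves -2*u**3 ≠ 0, so f is not divisible by v and the branch is v² ≈ 2*u**3 to lowest order — this is a cusp.
Classification: cusp.


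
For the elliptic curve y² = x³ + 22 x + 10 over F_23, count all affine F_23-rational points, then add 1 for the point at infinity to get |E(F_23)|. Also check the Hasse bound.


Affine points = {(2, 4), (2, 19), (4, 1), (4, 22), (6, 6), (6, 17), (7, 1), (7, 22), (8, 10), (8, 13), (12, 1), (12, 22), (13, 3), (13, 20), (14, 7), (14, 16), (15, 9), (15, 14), (20, 3), (20, 20), (21, 2), (21, 21)}; affine count = 22; |E(F_23)| = 23.

Discriminant check: Δ ∝ 4a³ + 27b² = 4·22³ + 27·10² = 4·10648 + 27·100 ≡ 5 (mod 23). Nonzero ⇒ E is nonsingular.
For each x ∈ F_23, compute rhs = x³ + 22·x + 10 mod 23, then count y ∈ F_23 with y² ≡ rhs.
  x = 0: rhs = 10, matching y values: none (0 points).
  x = 1: rhs = 10, matching y values: none (0 points).
  x = 2: rhs = 16, matching y values: 4, 19 (2 points).
  x = 3: rhs = 11, matching y values: none (0 points).
  x = 4: rhs = 1, matching y values: 1, 22 (2 points).
  x = 5: rhs = 15, matching y values: none (0 points).
  x = 6: rhs = 13, matching y values: 6, 17 (2 points).
  x = 7: rhs = 1, matching y values: 1, 22 (2 points).
  x = 8: rhs = 8, matching y values: 10, 13 (2 points).
  x = 9: rhs = 17, matching y values: none (0 points).
  x = 10: rhs = 11, matching y values: none (0 points).
  x = 11: rhs = 19, matching y values: none (0 points).
  x = 12: rhs = 1, matching y values: 1, 22 (2 points).
  x = 13: rhs = 9, matching y values: 3, 20 (2 points).
  x = 14: rhs = 3, matching y values: 7, 16 (2 points).
  x = 15: rhs = 12, matching y values: 9, 14 (2 points).
  x = 16: rhs = 19, matching y values: none (0 points).
  x = 17: rhs = 7, matching y values: none (0 points).
  x = 18: rhs = 5, matching y values: none (0 points).
  x = 19: rhs = 19, matching y values: none (0 points).
  x = 20: rhs = 9, matching y values: 3, 20 (2 points).
  x = 21: rhs = 4, matching y values: 2, 21 (2 points).
  x = 22: rhs = 10, matching y values: none (0 points).
Total affine count: 22.
Full point count |E(F_23)| = 22 + 1 = 23.
Hasse bound: |23 − (23+1)| = |-1| = 1 ≤ 2√23 ≈ 9.5917 ✓.


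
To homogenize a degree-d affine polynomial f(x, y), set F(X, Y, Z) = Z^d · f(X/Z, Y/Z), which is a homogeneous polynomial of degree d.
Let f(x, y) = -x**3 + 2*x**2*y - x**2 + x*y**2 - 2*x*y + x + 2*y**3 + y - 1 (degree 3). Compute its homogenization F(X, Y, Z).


F(X, Y, Z) = -X**3 + 2*X**2*Y - X**2*Z + X*Y**2 - 2*X*Y*Z + X*Z**2 + 2*Y**3 + Y*Z**2 - Z**3

deg(f) = 3.
Substitute x = X/Z, y = Y/Z into f, then multiply by Z^3.
  monomial -1·x^3·y^0 ↦ -1·X^3·Y^0·Z^0.
  monomial 2·x^2·y^1 ↦ 2·X^2·Y^1·Z^0.
  monomial -1·x^2·y^0 ↦ -1·X^2·Y^0·Z^1.
  monomial 1·x^1·y^2 ↦ 1·X^1·Y^2·Z^0.
  monomial -2·x^1·y^1 ↦ -2·X^1·Y^1·Z^1.
  monomial 1·x^1·y^0 ↦ 1·X^1·Y^0·Z^2.
  monomial 2·x^0·y^3 ↦ 2·X^0·Y^3·Z^0.
  monomial 1·x^0·y^1 ↦ 1·X^0·Y^1·Z^2.
  monomial -1·x^0·y^0 ↦ -1·X^0·Y^0·Z^3.
Collecting: F(X, Y, Z) = -X**3 + 2*X**2*Y - X**2*Z + X*Y**2 - 2*X*Y*Z + X*Z**2 + 2*Y**3 + Y*Z**2 - Z**3.


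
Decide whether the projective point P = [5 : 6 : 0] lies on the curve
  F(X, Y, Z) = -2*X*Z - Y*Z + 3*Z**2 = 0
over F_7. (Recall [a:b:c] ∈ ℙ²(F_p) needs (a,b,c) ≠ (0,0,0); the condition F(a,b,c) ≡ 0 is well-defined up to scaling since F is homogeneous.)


F(5,6,0) ≡ 0 (mod 7); P is on the curve.

Evaluate F(5, 6, 0) term-by-term (mod 7).
  -2*X*Z ↦ -2·5·1·0 = 0
  -Y*Z ↦ -1·1·6·0 = 0
  3*Z**2 ↦ 3·1·1·0 = 0
Sum: F(5, 6, 0) = (0) + (0) + (0) = 0.
Reducing mod 7: 0 ≡ 0 (mod 7).
Since F(a, b, c) ≡ 0 (mod 7), P lies on the curve.


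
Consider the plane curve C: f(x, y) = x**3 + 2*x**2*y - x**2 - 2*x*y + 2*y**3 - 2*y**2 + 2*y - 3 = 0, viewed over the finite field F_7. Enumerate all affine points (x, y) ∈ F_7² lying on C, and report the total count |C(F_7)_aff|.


Affine F_7-points: {(2, 1), (2, 2), (2, 5), (4, 2), (4, 4), (5, 2), (5, 3), (6, 3)}; count = 8.

For each of the 49 pairs (x, y) ∈ F_7², evaluate f(x, y) mod 7. Record the zeros.
  x = 0: [0↦4, 1↦6, 2↦2, 3↦4, 4↦3, 5↦4, 6↦5]  zeros at y ∈ ∅
  x = 1: [0↦4, 1↦6, 2↦2, 3↦4, 4↦3, 5↦4, 6↦5]  zeros at y ∈ ∅
  x = 2: [0↦1, 1↦0, 2↦0, 3↦6, 4↦2, 5↦0, 6↦5]  zeros at y ∈ {1, 2, 5}
  x = 3: [0↦1, 1↦1, 2↦2, 3↦2, 4↦6, 5↦5, 6↦4]  zeros at y ∈ ∅
  x = 4: [0↦3, 1↦1, 2↦0, 3↦5, 4↦0, 5↦4, 6↦1]  zeros at y ∈ {2, 4}
  x = 5: [0↦6, 1↦6, 2↦0, 3↦0, 4↦4, 5↦3, 6↦2]  zeros at y ∈ {2, 3}
  x = 6: [0↦2, 1↦1, 2↦1, 3↦0, 4↦3, 5↦1, 6↦6]  zeros at y ∈ {3}
Collecting zeros: affine points = {(2, 1), (2, 2), (2, 5), (4, 2), (4, 4), (5, 2), (5, 3), (6, 3)}.
Total count |C(F_7)_aff| = 8.


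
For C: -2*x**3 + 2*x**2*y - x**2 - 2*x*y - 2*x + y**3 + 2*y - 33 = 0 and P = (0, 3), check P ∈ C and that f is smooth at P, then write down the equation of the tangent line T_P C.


Tangent line at P: -8*x + 29*y - 87 = 0.

Step 1: f(0, 3) = 0, so P lies on C.
Step 2: partial derivatives
  f_x(x, y) = -6*x**2 + 4*x*y - 2*x - 2*y - 2, f_y(x, y) = 2*x**2 - 2*x + 3*y**2 + 2.
  f_x(P) = -8, f_y(P) = 29 (gradient nonzero, so P is smooth).
Step 3: tangent line at P: -8·(x − 0) + 29·(y − 3) = 0.
Expanding: -8*x + 29*y - 87 = 0.


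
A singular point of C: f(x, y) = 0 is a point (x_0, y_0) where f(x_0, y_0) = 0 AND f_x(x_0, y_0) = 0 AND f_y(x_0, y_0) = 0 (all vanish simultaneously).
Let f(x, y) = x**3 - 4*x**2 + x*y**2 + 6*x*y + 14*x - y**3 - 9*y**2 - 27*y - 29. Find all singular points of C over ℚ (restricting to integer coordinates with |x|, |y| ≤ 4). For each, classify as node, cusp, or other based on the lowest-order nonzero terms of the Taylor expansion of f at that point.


Singular points: {(1, -3)}; classification: node.

Compute partial derivatives:
  f_x = 3*x**2 - 8*x + y**2 + 6*y + 14.
  f_y = 2*x*y + 6*x - 3*y**2 - 18*y - 27.
Scan x_0 ∈ {−4, ..., 4}. For each x_0, f_y(x_0, y) is a polynomial in y; find its integer roots y ∈ {−4, ..., 4}, then test f_x and f at those candidates.
  x = -4: f_y(-4, y) = -3*y**2 - 26*y - 51; vanishes at y ∈ {-3}. (-4, -3): f_x = 85 ≠ 0.
  x = -3: f_y(-3, y) = -3*y**2 - 24*y - 45; vanishes at y ∈ {-3}. (-3, -3): f_x = 56 ≠ 0.
  x = -2: f_y(-2, y) = -3*y**2 - 22*y - 39; vanishes at y ∈ {-3}. (-2, -3): f_x = 33 ≠ 0.
  x = -1: f_y(-1, y) = -3*y**2 - 20*y - 33; vanishes at y ∈ {-3}. (-1, -3): f_x = 16 ≠ 0.
  x = 0: f_y(0, y) = -3*y**2 - 18*y - 27; vanishes at y ∈ {-3}. (0, -3): f_x = 5 ≠ 0.
  x = 1: f_y(1, y) = -3*y**2 - 16*y - 21; vanishes at y ∈ {-3}. (1, -3): f_x = 0, f = 0 — SINGULAR.
  x = 2: f_y(2, y) = -3*y**2 - 14*y - 15; vanishes at y ∈ {-3}. (2, -3): f_x = 1 ≠ 0.
  x = 3: f_y(3, y) = -3*y**2 - 12*y - 9; vanishes at y ∈ {-3, -1}. (3, -3): f_x = 8 ≠ 0; (3, -1): f_x = 12 ≠ 0.
  x = 4: f_y(4, y) = -3*y**2 - 10*y - 3; vanishes at y ∈ {-3}. (4, -3): f_x = 21 ≠ 0.
Only singular point on the grid: (1, -3).
Classify: substitute x = 1 + u, y = -3 + v and expand: f = u**3 - u**2 + u*v**2 - v**3 + v**2.
No constant or linear terms (consistent with a singular point). Quadratic part: -u**2 + v**2. Cubic part: u**3 + u*v**2 - v**3.
The quadratic part v**2 - u**2 = (v − u)(v + u) splits into two distinct linear factors, so there are two distinct tangent lines y − -3 = ±(x − 1) — this is a node (ordinary double point).
Classification: node.


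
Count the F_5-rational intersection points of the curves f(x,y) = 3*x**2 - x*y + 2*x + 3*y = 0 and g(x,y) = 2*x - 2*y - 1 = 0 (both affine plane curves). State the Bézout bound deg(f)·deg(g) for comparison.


Common zeros: {(2, 4), (4, 1)}; count = 2; Bézout bound = 2.

deg(f) = 2, deg(g) = 1, so Bézout bound = 2.
Scan x ∈ F_5. For each x, list the y ∈ F_5 with f(x, y) ≡ 0 and those with g(x, y) ≡ 0 (mod 5); the common zeros in that column are the intersection.
  x = 0: f ≡ 0 at y ∈ {0}; g ≡ 0 at y ∈ {2}; common: ∅.
  x = 1: f ≡ 0 at y ∈ {0}; g ≡ 0 at y ∈ {3}; common: ∅.
  x = 2: f ≡ 0 at y ∈ {4}; g ≡ 0 at y ∈ {4}; common: {4}.
  x = 3: f ≡ 0 at y ∈ ∅; g ≡ 0 at y ∈ {0}; common: ∅.
  x = 4: f ≡ 0 at y ∈ {1}; g ≡ 0 at y ∈ {1}; common: {1}.
Collecting: common zeros = {(2, 4), (4, 1)}, so the count is 2.
Comparison with the Bézout bound: 2 ≤ 2 = deg(f)·deg(g), as expected for curves with no common component (the bound is attained).


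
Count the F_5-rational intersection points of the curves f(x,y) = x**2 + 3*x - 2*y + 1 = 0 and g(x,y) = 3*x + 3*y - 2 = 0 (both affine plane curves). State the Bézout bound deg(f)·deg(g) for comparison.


Common zeros: ∅; count = 0; Bézout bound = 2.

deg(f) = 2, deg(g) = 1, so Bézout bound = 2.
Scan x ∈ F_5. For each x, list the y ∈ F_5 with f(x, y) ≡ 0 and those with g(x, y) ≡ 0 (mod 5); the common zeros in that column are the intersection.
  x = 0: f ≡ 0 at y ∈ {3}; g ≡ 0 at y ∈ {4}; common: ∅.
  x = 1: f ≡ 0 at y ∈ {0}; g ≡ 0 at y ∈ {3}; common: ∅.
  x = 2: f ≡ 0 at y ∈ {3}; g ≡ 0 at y ∈ {2}; common: ∅.
  x = 3: f ≡ 0 at y ∈ {2}; g ≡ 0 at y ∈ {1}; common: ∅.
  x = 4: f ≡ 0 at y ∈ {2}; g ≡ 0 at y ∈ {0}; common: ∅.
Collecting: common zeros = ∅, so the count is 0.
Comparison with the Bézout bound: 0 ≤ 2 = deg(f)·deg(g), as expected for curves with no common component (the affine F_5-count falls short of the bound because intersections may lie at infinity, over extension fields, or carry multiplicity).


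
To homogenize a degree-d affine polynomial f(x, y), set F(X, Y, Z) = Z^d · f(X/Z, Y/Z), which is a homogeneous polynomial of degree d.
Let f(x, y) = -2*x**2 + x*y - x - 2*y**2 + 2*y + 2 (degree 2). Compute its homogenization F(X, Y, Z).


F(X, Y, Z) = -2*X**2 + X*Y - X*Z - 2*Y**2 + 2*Y*Z + 2*Z**2

deg(f) = 2.
Substitute x = X/Z, y = Y/Z into f, then multiply by Z^2.
  monomial -2·x^2·y^0 ↦ -2·X^2·Y^0·Z^0.
  monomial 1·x^1·y^1 ↦ 1·X^1·Y^1·Z^0.
  monomial -1·x^1·y^0 ↦ -1·X^1·Y^0·Z^1.
  monomial -2·x^0·y^2 ↦ -2·X^0·Y^2·Z^0.
  monomial 2·x^0·y^1 ↦ 2·X^0·Y^1·Z^1.
  monomial 2·x^0·y^0 ↦ 2·X^0·Y^0·Z^2.
Collecting: F(X, Y, Z) = -2*X**2 + X*Y - X*Z - 2*Y**2 + 2*Y*Z + 2*Z**2.


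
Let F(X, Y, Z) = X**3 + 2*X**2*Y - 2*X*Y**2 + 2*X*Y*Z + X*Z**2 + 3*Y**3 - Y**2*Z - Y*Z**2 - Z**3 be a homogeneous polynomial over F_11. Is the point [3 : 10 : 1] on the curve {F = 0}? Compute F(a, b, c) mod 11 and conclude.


F(3,10,1) ≡ 7 (mod 11); P is NOT on the curve.

Evaluate F(3, 10, 1) term-by-term (mod 11).
  X**3 ↦ 1·27·1·1 = 27
  2*X**2*Y ↦ 2·9·10·1 = 180
  -2*X*Y**2 ↦ -2·3·100·1 = -600
  2*X*Y*Z ↦ 2·3·10·1 = 60
  X*Z**2 ↦ 1·3·1·1 = 3
  3*Y**3 ↦ 3·1·1000·1 = 3000
  -Y**2*Z ↦ -1·1·100·1 = -100
  -Y*Z**2 ↦ -1·1·10·1 = -10
  -Z**3 ↦ -1·1·1·1 = -1
Sum: F(3, 10, 1) = (27) + (180) + (-600) + (60) + (3) + (3000) + (-100) + (-10) + (-1) = 2559.
Reducing mod 11: 2559 ≡ 7 (mod 11).
Since F(a, b, c) ≡ 7 ≠ 0 (mod 11), P does NOT lie on the curve.


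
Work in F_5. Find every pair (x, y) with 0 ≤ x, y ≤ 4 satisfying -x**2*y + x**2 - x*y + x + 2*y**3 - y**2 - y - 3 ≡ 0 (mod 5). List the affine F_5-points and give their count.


Affine F_5-points: {(0, 4), (1, 2), (1, 3), (3, 2), (3, 3), (4, 4)}; count = 6.

For each of the 25 pairs (x, y) ∈ F_5², evaluate f(x, y) mod 5. Record the zeros.
  x = 0: [0↦2, 1↦2, 2↦2, 3↦4, 4↦0]  zeros at y ∈ {4}
  x = 1: [0↦4, 1↦2, 2↦0, 3↦0, 4↦4]  zeros at y ∈ {2, 3}
  x = 2: [0↦3, 1↦2, 2↦1, 3↦2, 4↦2]  zeros at y ∈ ∅
  x = 3: [0↦4, 1↦2, 2↦0, 3↦0, 4↦4]  zeros at y ∈ {2, 3}
  x = 4: [0↦2, 1↦2, 2↦2, 3↦4, 4↦0]  zeros at y ∈ {4}
Collecting zeros: affine points = {(0, 4), (1, 2), (1, 3), (3, 2), (3, 3), (4, 4)}.
Total count |C(F_5)_aff| = 6.


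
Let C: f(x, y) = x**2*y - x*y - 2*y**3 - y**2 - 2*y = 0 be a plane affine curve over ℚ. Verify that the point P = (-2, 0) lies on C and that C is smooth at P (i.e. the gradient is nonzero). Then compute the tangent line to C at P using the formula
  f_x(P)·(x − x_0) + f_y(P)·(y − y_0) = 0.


Tangent line at P: 4*y = 0.

Step 1: f(-2, 0) = 0, so P lies on C.
Step 2: partial derivatives
  f_x(x, y) = 2*x*y - y, f_y(x, y) = x**2 - x - 6*y**2 - 2*y - 2.
  f_x(P) = 0, f_y(P) = 4 (gradient nonzero, so P is smooth).
Step 3: tangent line at P: 0·(x − -2) + 4·(y − 0) = 0.
Expanding: 4*y = 0.


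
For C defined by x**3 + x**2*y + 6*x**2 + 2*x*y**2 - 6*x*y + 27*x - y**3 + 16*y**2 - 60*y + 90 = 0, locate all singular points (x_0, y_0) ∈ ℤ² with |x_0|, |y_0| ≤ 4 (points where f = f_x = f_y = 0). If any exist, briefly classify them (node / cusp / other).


Singular points: {(-3, 3)}; classification: cusp.

Compute partial derivatives:
  f_x = 3*x**2 + 2*x*y + 12*x + 2*y**2 - 6*y + 27.
  f_y = x**2 + 4*x*y - 6*x - 3*y**2 + 32*y - 60.
Scan x_0 ∈ {−4, ..., 4}. For each x_0, f_y(x_0, y) is a polynomial in y; find its integer roots y ∈ {−4, ..., 4}, then test f_x and f at those candidates.
  x = -4: f_y(-4, y) = -3*y**2 + 16*y - 20; vanishes at y ∈ {2}. (-4, 2): f_x = 7 ≠ 0.
  x = -3: f_y(-3, y) = -3*y**2 + 20*y - 33; vanishes at y ∈ {3}. (-3, 3): f_x = 0, f = 0 — SINGULAR.
  x = -2: f_y(-2, y) = -3*y**2 + 24*y - 44; no integer root y with |y| ≤ 4.
  x = -1: f_y(-1, y) = -3*y**2 + 28*y - 53; no integer root y with |y| ≤ 4.
  x = 0: f_y(0, y) = -3*y**2 + 32*y - 60; no integer root y with |y| ≤ 4.
  x = 1: f_y(1, y) = -3*y**2 + 36*y - 65; no integer root y with |y| ≤ 4.
  x = 2: f_y(2, y) = -3*y**2 + 40*y - 68; vanishes at y ∈ {2}. (2, 2): f_x = 67 ≠ 0.
  x = 3: f_y(3, y) = -3*y**2 + 44*y - 69; no integer root y with |y| ≤ 4.
  x = 4: f_y(4, y) = -3*y**2 + 48*y - 68; no integer root y with |y| ≤ 4.
Only singular point on the grid: (-3, 3).
Classify: substitute x = -3 + u, y = 3 + v and expand: f = u**3 + u**2*v + 2*u*v**2 - v**3 + v**2.
No constant or linear terms (consistent with a singular point). Quadratic part: v**2. Cubic part: u**3 + u**2*v + 2*u*v**2 - v**3.
The quadratic part v**2 is a perfect square, so there is a single (double) tangent line v = 0, i.e. y = 3. Restricting the cubic part to that line (v = 0) leaves u**3 ≠ 0, so f is not divisible by v and the branch is v² ≈ -u**3 to lowest order — this is a cusp.
Classification: cusp.


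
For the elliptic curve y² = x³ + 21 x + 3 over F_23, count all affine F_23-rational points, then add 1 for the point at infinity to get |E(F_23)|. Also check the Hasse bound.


Affine points = {(0, 7), (0, 16), (1, 5), (1, 18), (3, 1), (3, 22), (4, 6), (4, 17), (5, 7), (5, 16), (6, 0), (8, 4), (8, 19), (9, 1), (9, 22), (11, 1), (11, 22), (13, 9), (13, 14), (15, 6), (15, 17), (17, 11), (17, 12), (18, 7), (18, 16), (19, 4), (19, 19), (22, 2), (22, 21)}; affine count = 29; |E(F_23)| = 30.

Discriminant check: Δ ∝ 4a³ + 27b² = 4·21³ + 27·3² = 4·9261 + 27·9 ≡ 4 (mod 23). Nonzero ⇒ E is nonsingular.
For each x ∈ F_23, compute rhs = x³ + 21·x + 3 mod 23, then count y ∈ F_23 with y² ≡ rhs.
  x = 0: rhs = 3, matching y values: 7, 16 (2 points).
  x = 1: rhs = 2, matching y values: 5, 18 (2 points).
  x = 2: rhs = 7, matching y values: none (0 points).
  x = 3: rhs = 1, matching y values: 1, 22 (2 points).
  x = 4: rhs = 13, matching y values: 6, 17 (2 points).
  x = 5: rhs = 3, matching y values: 7, 16 (2 points).
  x = 6: rhs = 0, matching y values: 0 (1 points).
  x = 7: rhs = 10, matching y values: none (0 points).
  x = 8: rhs = 16, matching y values: 4, 19 (2 points).
  x = 9: rhs = 1, matching y values: 1, 22 (2 points).
  x = 10: rhs = 17, matching y values: none (0 points).
  x = 11: rhs = 1, matching y values: 1, 22 (2 points).
  x = 12: rhs = 5, matching y values: none (0 points).
  x = 13: rhs = 12, matching y values: 9, 14 (2 points).
  x = 14: rhs = 5, matching y values: none (0 points).
  x = 15: rhs = 13, matching y values: 6, 17 (2 points).
  x = 16: rhs = 19, matching y values: none (0 points).
  x = 17: rhs = 6, matching y values: 11, 12 (2 points).
  x = 18: rhs = 3, matching y values: 7, 16 (2 points).
  x = 19: rhs = 16, matching y values: 4, 19 (2 points).
  x = 20: rhs = 5, matching y values: none (0 points).
  x = 21: rhs = 22, matching y values: none (0 points).
  x = 22: rhs = 4, matching y values: 2, 21 (2 points).
Total affine count: 29.
Full point count |E(F_23)| = 29 + 1 = 30.
Hasse bound: |30 − (23+1)| = |6| = 6 ≤ 2√23 ≈ 9.5917 ✓.


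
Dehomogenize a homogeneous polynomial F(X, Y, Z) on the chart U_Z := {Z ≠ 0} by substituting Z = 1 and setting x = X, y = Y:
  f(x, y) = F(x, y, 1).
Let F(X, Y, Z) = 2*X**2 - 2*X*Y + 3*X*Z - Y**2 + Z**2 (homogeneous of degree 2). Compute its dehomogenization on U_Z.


f(x, y) = 2*x**2 - 2*x*y + 3*x - y**2 + 1

On U_Z we set Z = 1. Each monomial c·X^i·Y^j·Z^k in F becomes c·x^i·y^j·1^k = c·x^i·y^j.
Substituting Z = 1: F(X, Y, 1) = 2*x**2 - 2*x*y + 3*x - y**2 + 1.
Note: deg(f) ≤ deg(F) = 2; strict inequality happens when F is divisible by Z (lost terms).


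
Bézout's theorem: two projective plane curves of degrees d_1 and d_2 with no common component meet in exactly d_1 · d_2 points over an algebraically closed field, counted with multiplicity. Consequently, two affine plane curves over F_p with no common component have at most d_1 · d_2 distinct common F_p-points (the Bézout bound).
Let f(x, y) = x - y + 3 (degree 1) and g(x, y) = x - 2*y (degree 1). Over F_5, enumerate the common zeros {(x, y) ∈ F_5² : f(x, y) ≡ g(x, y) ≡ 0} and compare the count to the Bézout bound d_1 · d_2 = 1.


Common zeros: {(4, 2)}; count = 1; Bézout bound = 1.

deg(f) = 1, deg(g) = 1, so Bézout bound = 1.
Scan x ∈ F_5. For each x, list the y ∈ F_5 with f(x, y) ≡ 0 and those with g(x, y) ≡ 0 (mod 5); the common zeros in that column are the intersection.
  x = 0: f ≡ 0 at y ∈ {3}; g ≡ 0 at y ∈ {0}; common: ∅.
  x = 1: f ≡ 0 at y ∈ {4}; g ≡ 0 at y ∈ {3}; common: ∅.
  x = 2: f ≡ 0 at y ∈ {0}; g ≡ 0 at y ∈ {1}; common: ∅.
  x = 3: f ≡ 0 at y ∈ {1}; g ≡ 0 at y ∈ {4}; common: ∅.
  x = 4: f ≡ 0 at y ∈ {2}; g ≡ 0 at y ∈ {2}; common: {2}.
Collecting: common zeros = {(4, 2)}, so the count is 1.
Comparison with the Bézout bound: 1 ≤ 1 = deg(f)·deg(g), as expected for curves with no common component (the bound is attained).


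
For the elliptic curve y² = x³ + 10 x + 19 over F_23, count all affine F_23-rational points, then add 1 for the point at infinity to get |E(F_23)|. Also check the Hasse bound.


Affine points = {(2, 1), (2, 22), (4, 10), (4, 13), (7, 8), (7, 15), (8, 6), (8, 17), (12, 2), (12, 21), (13, 0), (15, 5), (15, 18), (20, 10), (20, 13), (22, 10), (22, 13)}; affine count = 17; |E(F_23)| = 18.

Discriminant check: Δ ∝ 4a³ + 27b² = 4·10³ + 27·19² = 4·1000 + 27·361 ≡ 16 (mod 23). Nonzero ⇒ E is nonsingular.
For each x ∈ F_23, compute rhs = x³ + 10·x + 19 mod 23, then count y ∈ F_23 with y² ≡ rhs.
  x = 0: rhs = 19, matching y values: none (0 points).
  x = 1: rhs = 7, matching y values: none (0 points).
  x = 2: rhs = 1, matching y values: 1, 22 (2 points).
  x = 3: rhs = 7, matching y values: none (0 points).
  x = 4: rhs = 8, matching y values: 10, 13 (2 points).
  x = 5: rhs = 10, matching y values: none (0 points).
  x = 6: rhs = 19, matching y values: none (0 points).
  x = 7: rhs = 18, matching y values: 8, 15 (2 points).
  x = 8: rhs = 13, matching y values: 6, 17 (2 points).
  x = 9: rhs = 10, matching y values: none (0 points).
  x = 10: rhs = 15, matching y values: none (0 points).
  x = 11: rhs = 11, matching y values: none (0 points).
  x = 12: rhs = 4, matching y values: 2, 21 (2 points).
  x = 13: rhs = 0, matching y values: 0 (1 points).
  x = 14: rhs = 5, matching y values: none (0 points).
  x = 15: rhs = 2, matching y values: 5, 18 (2 points).
  x = 16: rhs = 20, matching y values: none (0 points).
  x = 17: rhs = 19, matching y values: none (0 points).
  x = 18: rhs = 5, matching y values: none (0 points).
  x = 19: rhs = 7, matching y values: none (0 points).
  x = 20: rhs = 8, matching y values: 10, 13 (2 points).
  x = 21: rhs = 14, matching y values: none (0 points).
  x = 22: rhs = 8, matching y values: 10, 13 (2 points).
Total affine count: 17.
Full point count |E(F_23)| = 17 + 1 = 18.
Hasse bound: |18 − (23+1)| = |-6| = 6 ≤ 2√23 ≈ 9.5917 ✓.


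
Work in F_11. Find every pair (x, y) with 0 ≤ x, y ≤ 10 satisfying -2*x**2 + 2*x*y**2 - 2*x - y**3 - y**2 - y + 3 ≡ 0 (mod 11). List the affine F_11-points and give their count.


Affine F_11-points: {(0, 1), (0, 2), (0, 7), (1, 3), (1, 6), (3, 2), (4, 7), (5, 9), (7, 3), (9, 9)}; count = 10.

For each of the 121 pairs (x, y) ∈ F_11², evaluate f(x, y) mod 11. Record the zeros.
  x = 0: [0↦3, 1↦0, 2↦0, 3↦8, 4↦7, 5↦2, 6↦9, 7↦0, 8↦2, 9↦9, 10↦4]  zeros at y ∈ {1, 2, 7}
  x = 1: [0↦10, 1↦9, 2↦4, 3↦0, 4↦2, 5↦4, 6↦0, 7↦6, 8↦5, 9↦2, 10↦2]  zeros at y ∈ {3, 6}
  x = 2: [0↦2, 1↦3, 2↦4, 3↦10, 4↦4, 5↦2, 6↦9, 7↦8, 8↦4, 9↦2, 10↦7]  zeros at y ∈ ∅
  x = 3: [0↦1, 1↦4, 2↦0, 3↦5, 4↦2, 5↦7, 6↦3, 7↦6, 8↦10, 9↦9, 10↦8]  zeros at y ∈ {2}
  x = 4: [0↦7, 1↦1, 2↦3, 3↦7, 4↦7, 5↦8, 6↦4, 7↦0, 8↦1, 9↦1, 10↦5]  zeros at y ∈ {7}
  x = 5: [0↦9, 1↦5, 2↦2, 3↦5, 4↦8, 5↦5, 6↦1, 7↦1, 8↦10, 9↦0, 10↦9]  zeros at y ∈ {9}
  x = 6: [0↦7, 1↦5, 2↦8, 3↦10, 4↦5, 5↦9, 6↦5, 7↦9, 8↦4, 9↦6, 10↦9]  zeros at y ∈ ∅
  x = 7: [0↦1, 1↦1, 2↦10, 3↦0, 4↦9, 5↦9, 6↦5, 7↦2, 8↦5, 9↦8, 10↦5]  zeros at y ∈ {3}
  x = 8: [0↦2, 1↦4, 2↦8, 3↦8, 4↦9, 5↦5, 6↦1, 7↦2, 8↦2, 9↦6, 10↦8]  zeros at y ∈ ∅
  x = 9: [0↦10, 1↦3, 2↦2, 3↦1, 4↦5, 5↦8, 6↦4, 7↦9, 8↦6, 9↦0, 10↦7]  zeros at y ∈ {9}
  x = 10: [0↦3, 1↦9, 2↦3, 3↦1, 4↦8, 5↦7, 6↦3, 7↦1, 8↦6, 9↦1, 10↦2]  zeros at y ∈ ∅
Collecting zeros: affine points = {(0, 1), (0, 2), (0, 7), (1, 3), (1, 6), (3, 2), (4, 7), (5, 9), (7, 3), (9, 9)}.
Total count |C(F_11)_aff| = 10.


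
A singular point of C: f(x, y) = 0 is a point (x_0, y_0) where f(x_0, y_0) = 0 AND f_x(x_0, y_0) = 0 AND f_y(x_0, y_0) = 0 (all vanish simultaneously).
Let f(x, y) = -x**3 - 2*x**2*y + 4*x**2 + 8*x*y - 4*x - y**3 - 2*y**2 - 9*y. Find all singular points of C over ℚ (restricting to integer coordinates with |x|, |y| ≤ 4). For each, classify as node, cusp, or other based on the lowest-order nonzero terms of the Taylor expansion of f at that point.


Singular points: {(2, -1)}; classification: cusp.

Compute partial derivatives:
  f_x = -3*x**2 - 4*x*y + 8*x + 8*y - 4.
  f_y = -2*x**2 + 8*x - 3*y**2 - 4*y - 9.
Scan x_0 ∈ {−4, ..., 4}. For each x_0, f_y(x_0, y) is a polynomial in y; find its integer roots y ∈ {−4, ..., 4}, then test f_x and f at those candidates.
  x = -4: f_y(-4, y) = -3*y**2 - 4*y - 73; no integer root y with |y| ≤ 4.
  x = -3: f_y(-3, y) = -3*y**2 - 4*y - 51; no integer root y with |y| ≤ 4.
  x = -2: f_y(-2, y) = -3*y**2 - 4*y - 33; no integer root y with |y| ≤ 4.
  x = -1: f_y(-1, y) = -3*y**2 - 4*y - 19; no integer root y with |y| ≤ 4.
  x = 0: f_y(0, y) = -3*y**2 - 4*y - 9; no integer root y with |y| ≤ 4.
  x = 1: f_y(1, y) = -3*y**2 - 4*y - 3; no integer root y with |y| ≤ 4.
  x = 2: f_y(2, y) = -3*y**2 - 4*y - 1; vanishes at y ∈ {-1}. (2, -1): f_x = 0, f = 0 — SINGULAR.
  x = 3: f_y(3, y) = -3*y**2 - 4*y - 3; no integer root y with |y| ≤ 4.
  x = 4: f_y(4, y) = -3*y**2 - 4*y - 9; no integer root y with |y| ≤ 4.
Only singular point on the grid: (2, -1).
Classify: substitute x = 2 + u, y = -1 + v and expand: f = -u**3 - 2*u**2*v - v**3 + v**2.
No constant or linear terms (consistent with a singular point). Quadratic part: v**2. Cubic part: -u**3 - 2*u**2*v - v**3.
The quadratic part v**2 is a perfect square, so there is a single (double) tangent line v = 0, i.e. y = -1. Restricting the cubic part to that line (v = 0) leaves -u**3 ≠ 0, so f is not divisible by v and the branch is v² ≈ u**3 to lowest order — this is a cusp.
Classification: cusp.
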